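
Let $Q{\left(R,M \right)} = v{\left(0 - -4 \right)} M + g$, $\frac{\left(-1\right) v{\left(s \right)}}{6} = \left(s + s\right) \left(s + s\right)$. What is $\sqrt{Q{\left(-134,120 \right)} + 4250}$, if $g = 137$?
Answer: $i \sqrt{41693} \approx 204.19 i$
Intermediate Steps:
$v{\left(s \right)} = - 24 s^{2}$ ($v{\left(s \right)} = - 6 \left(s + s\right) \left(s + s\right) = - 6 \cdot 2 s 2 s = - 6 \cdot 4 s^{2} = - 24 s^{2}$)
$Q{\left(R,M \right)} = 137 - 384 M$ ($Q{\left(R,M \right)} = - 24 \left(0 - -4\right)^{2} M + 137 = - 24 \left(0 + 4\right)^{2} M + 137 = - 24 \cdot 4^{2} M + 137 = \left(-24\right) 16 M + 137 = - 384 M + 137 = 137 - 384 M$)
$\sqrt{Q{\left(-134,120 \right)} + 4250} = \sqrt{\left(137 - 46080\right) + 4250} = \sqrt{-45943 + 4250} = \sqrt{-41693} = i \sqrt{41693}$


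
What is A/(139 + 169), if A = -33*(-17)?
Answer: 51/28 ≈ 1.8214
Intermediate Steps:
A = 561
A/(139 + 169) = 561/(139 + 169) = 561/308 = 561*(1/308) = 51/28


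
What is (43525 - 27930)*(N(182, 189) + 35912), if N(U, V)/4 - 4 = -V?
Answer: 548507340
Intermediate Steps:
N(U, V) = 16 - 4*V (N(U, V) = 16 + 4*(-V) = 16 - 4*V)
(43525 - 27930)*(N(182, 189) + 35912) = (43525 - 27930)*((16 - 4*189) + 35912) = 15595*((16 - 756) + 35912) = 15595*(-740 + 35912) = 15595*35172 = 548507340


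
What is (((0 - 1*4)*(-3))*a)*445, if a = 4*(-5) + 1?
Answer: -101460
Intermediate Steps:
a = -19 (a = -20 + 1 = -19)
(((0 - 1*4)*(-3))*a)*445 = (((0 - 1*4)*(-3))*(-19))*445 = (((0 - 4)*(-3))*(-19))*445 = (-4*(-3)*(-19))*445 = (12*(-19))*445 = -228*445 = -101460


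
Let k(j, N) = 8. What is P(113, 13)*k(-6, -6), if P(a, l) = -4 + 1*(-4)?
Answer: -64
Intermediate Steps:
P(a, l) = -8 (P(a, l) = -4 - 4 = -8)
P(113, 13)*k(-6, -6) = -8*8 = -64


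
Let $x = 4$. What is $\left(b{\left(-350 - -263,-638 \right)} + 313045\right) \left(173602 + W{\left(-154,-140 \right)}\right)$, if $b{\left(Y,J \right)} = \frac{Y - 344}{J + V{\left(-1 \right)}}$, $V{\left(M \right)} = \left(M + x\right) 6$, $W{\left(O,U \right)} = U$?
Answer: $\frac{16833475035961}{310} \approx 5.4302 \cdot 10^{10}$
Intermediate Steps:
$V{\left(M \right)} = 24 + 6 M$ ($V{\left(M \right)} = \left(M + 4\right) 6 = \left(4 + M\right) 6 = 24 + 6 M$)
$b{\left(Y,J \right)} = \frac{-344 + Y}{18 + J}$ ($b{\left(Y,J \right)} = \frac{Y - 344}{J + \left(24 + 6 \left(-1\right)\right)} = \frac{-344 + Y}{J + \left(24 - 6\right)} = \frac{-344 + Y}{J + 18} = \frac{-344 + Y}{18 + J}$)
$\left(b{\left(-350 - -263,-638 \right)} + 313045\right) \left(173602 + W{\left(-154,-140 \right)}\right) = \left(\frac{-344 - 87}{18 - 638} + 313045\right) \left(173602 - 140\right) = \left(\frac{-344 + \left(-350 + 263\right)}{-620} + 313045\right) 173462 = \left(- \frac{-344 - 87}{620} + 313045\right) 173462 = \left(\left(- \frac{1}{620}\right) \left(-431\right) + 313045\right) 173462 = \left(\frac{431}{620} + 313045\right) 173462 = \frac{194088331}{620} \cdot 173462 = \frac{16833475035961}{310}$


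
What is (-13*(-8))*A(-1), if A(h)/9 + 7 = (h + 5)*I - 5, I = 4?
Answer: 3744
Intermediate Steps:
A(h) = 72 + 36*h (A(h) = -63 + 9*((h + 5)*4 - 5) = -63 + 9*((5 + h)*4 - 5) = -63 + 9*((20 + 4*h) - 5) = -63 + 9*(15 + 4*h) = -63 + (135 + 36*h) = 72 + 36*h)
(-13*(-8))*A(-1) = (-13*(-8))*(72 + 36*(-1)) = 104*(72 - 36) = 104*36 = 3744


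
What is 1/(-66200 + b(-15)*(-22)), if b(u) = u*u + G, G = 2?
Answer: -1/71194 ≈ -1.4046e-5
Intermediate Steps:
b(u) = 2 + u**2 (b(u) = u*u + 2 = u**2 + 2 = 2 + u**2)
1/(-66200 + b(-15)*(-22)) = 1/(-66200 + (2 + (-15)**2)*(-22)) = 1/(-66200 + (2 + 225)*(-22)) = 1/(-66200 + 227*(-22)) = 1/(-66200 - 4994) = 1/(-71194) = -1/71194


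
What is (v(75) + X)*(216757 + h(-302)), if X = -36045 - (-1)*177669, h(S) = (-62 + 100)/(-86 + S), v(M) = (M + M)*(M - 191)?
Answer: 2611861711968/97 ≈ 2.6926e+10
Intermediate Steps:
v(M) = 2*M*(-191 + M) (v(M) = (2*M)*(-191 + M) = 2*M*(-191 + M))
h(S) = 38/(-86 + S)
X = 141624 (X = -36045 - 1*(-177669) = -36045 + 177669 = 141624)
(v(75) + X)*(216757 + h(-302)) = (2*75*(-191 + 75) + 141624)*(216757 + 38/(-86 - 302)) = (2*75*(-116) + 141624)*(216757 + 38/(-388)) = (-17400 + 141624)*(216757 + 38*(-1/388)) = 124224*(216757 - 19/194) = 124224*(42050839/194) = 2611861711968/97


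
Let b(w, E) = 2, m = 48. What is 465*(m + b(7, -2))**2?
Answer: 1162500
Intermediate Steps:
465*(m + b(7, -2))**2 = 465*(48 + 2)**2 = 465*50**2 = 465*2500 = 1162500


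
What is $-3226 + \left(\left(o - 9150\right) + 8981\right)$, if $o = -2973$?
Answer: $-6368$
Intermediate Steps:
$-3226 + \left(\left(o - 9150\right) + 8981\right) = -3226 + \left(\left(-2973 - 9150\right) + 8981\right) = -3226 + \left(-12123 + 8981\right) = -3226 - 3142 = -6368$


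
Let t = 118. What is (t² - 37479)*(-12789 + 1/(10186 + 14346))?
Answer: 7390139740585/24532 ≈ 3.0124e+8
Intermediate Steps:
(t² - 37479)*(-12789 + 1/(10186 + 14346)) = (118² - 37479)*(-12789 + 1/(10186 + 14346)) = (13924 - 37479)*(-12789 + 1/24532) = -23555*(-12789 + 1/24532) = -23555*(-313739747/24532) = 7390139740585/24532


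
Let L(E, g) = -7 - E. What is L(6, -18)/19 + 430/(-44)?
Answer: -4371/418 ≈ -10.457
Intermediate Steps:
L(6, -18)/19 + 430/(-44) = (-7 - 1*6)/19 + 430/(-44) = (-7 - 6)*(1/19) + 430*(-1/44) = -13*1/19 - 215/22 = -13/19 - 215/22 = -4371/418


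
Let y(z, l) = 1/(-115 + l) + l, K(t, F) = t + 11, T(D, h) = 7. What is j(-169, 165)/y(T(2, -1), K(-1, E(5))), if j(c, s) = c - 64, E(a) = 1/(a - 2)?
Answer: -24465/1049 ≈ -23.322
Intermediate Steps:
E(a) = 1/(-2 + a)
j(c, s) = -64 + c
K(t, F) = 11 + t
y(z, l) = l + 1/(-115 + l)
j(-169, 165)/y(T(2, -1), K(-1, E(5))) = (-64 - 169)/(((1 + (11 - 1)² - 115*(11 - 1))/(-115 + (11 - 1)))) = -233*(-115 + 10)/(1 + 10² - 115*10) = -233*(-105/(1 + 100 - 1150)) = -233/((-1/105*(-1049))) = -233/1049/105 = -233*105/1049 = -24465/1049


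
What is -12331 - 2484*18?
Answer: -57043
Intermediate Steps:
-12331 - 2484*18 = -12331 - 44712 = -57043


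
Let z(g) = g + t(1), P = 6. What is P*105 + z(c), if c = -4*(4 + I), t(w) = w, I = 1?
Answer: 611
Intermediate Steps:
c = -20 (c = -4*(4 + 1) = -4*5 = -20)
z(g) = 1 + g (z(g) = g + 1 = 1 + g)
P*105 + z(c) = 6*105 + (1 - 20) = 630 - 19 = 611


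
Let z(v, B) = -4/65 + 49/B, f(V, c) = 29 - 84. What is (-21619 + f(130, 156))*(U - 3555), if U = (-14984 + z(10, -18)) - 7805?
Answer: 334058511869/585 ≈ 5.7104e+8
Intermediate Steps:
f(V, c) = -55
z(v, B) = -4/65 + 49/B (z(v, B) = -4*1/65 + 49/B = -4/65 + 49/B)
U = -26666387/1170 (U = (-14984 + (-4/65 + 49/(-18))) - 7805 = (-14984 + (-4/65 + 49*(-1/18))) - 7805 = (-14984 + (-4/65 - 49/18)) - 7805 = (-14984 - 3257/1170) - 7805 = -17534537/1170 - 7805 = -26666387/1170 ≈ -22792.)
(-21619 + f(130, 156))*(U - 3555) = (-21619 - 55)*(-26666387/1170 - 3555) = -21674*(-30825737/1170) = 334058511869/585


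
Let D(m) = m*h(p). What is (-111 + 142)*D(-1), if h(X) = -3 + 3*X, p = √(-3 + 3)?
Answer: 93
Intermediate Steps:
p = 0 (p = √0 = 0)
D(m) = -3*m (D(m) = m*(-3 + 3*0) = m*(-3 + 0) = m*(-3) = -3*m)
(-111 + 142)*D(-1) = (-111 + 142)*(-3*(-1)) = 31*3 = 93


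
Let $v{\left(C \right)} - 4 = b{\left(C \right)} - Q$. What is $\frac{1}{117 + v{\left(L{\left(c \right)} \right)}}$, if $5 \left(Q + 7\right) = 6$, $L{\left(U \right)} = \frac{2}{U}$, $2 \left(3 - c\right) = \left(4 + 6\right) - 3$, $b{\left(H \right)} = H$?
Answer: $\frac{5}{614} \approx 0.0081433$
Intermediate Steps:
$c = - \frac{1}{2}$ ($c = 3 - \frac{\left(4 + 6\right) - 3}{2} = 3 - \frac{10 - 3}{2} = 3 - \frac{7}{2} = - \frac{1}{2} \approx -0.5$)
$Q = - \frac{29}{5}$ ($Q = -7 + \frac{1}{5} \cdot 6 = -7 + \frac{6}{5} = - \frac{29}{5} \approx -5.8$)
$v{\left(C \right)} = \frac{49}{5} + C$ ($v{\left(C \right)} = 4 + \left(C - - \frac{29}{5}\right) = 4 + \left(C + \frac{29}{5}\right) = 4 + \left(\frac{29}{5} + C\right) = \frac{49}{5} + C$)
$\frac{1}{117 + v{\left(L{\left(c \right)} \right)}} = \frac{1}{117 + \left(\frac{49}{5} + \frac{2}{- \frac{1}{2}}\right)} = \frac{1}{117 + \left(\frac{49}{5} + 2 \left(-2\right)\right)} = \frac{1}{117 + \left(\frac{49}{5} - 4\right)} = \frac{1}{117 + \frac{29}{5}} = \frac{1}{\frac{614}{5}} = \frac{5}{614}$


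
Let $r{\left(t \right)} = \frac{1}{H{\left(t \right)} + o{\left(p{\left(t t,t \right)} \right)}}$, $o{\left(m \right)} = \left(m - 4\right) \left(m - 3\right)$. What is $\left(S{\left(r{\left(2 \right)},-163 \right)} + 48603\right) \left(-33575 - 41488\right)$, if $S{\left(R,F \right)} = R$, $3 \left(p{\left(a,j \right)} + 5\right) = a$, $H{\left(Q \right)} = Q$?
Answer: $- \frac{1743881856309}{478} \approx -3.6483 \cdot 10^{9}$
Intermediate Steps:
$p{\left(a,j \right)} = -5 + \frac{a}{3}$
$o{\left(m \right)} = \left(-4 + m\right) \left(-3 + m\right)$
$r{\left(t \right)} = \frac{1}{47 + t + \left(-5 + \frac{t^{2}}{3}\right)^{2} - \frac{7 t^{2}}{3}}$ ($r{\left(t \right)} = \frac{1}{t + \left(12 + \left(-5 + \frac{t t}{3}\right)^{2} - 7 \left(-5 + \frac{t t}{3}\right)\right)} = \frac{1}{t + \left(12 + \left(-5 + \frac{t^{2}}{3}\right)^{2} - 7 \left(-5 + \frac{t^{2}}{3}\right)\right)} = \frac{1}{t + \left(12 + \left(-5 + \frac{t^{2}}{3}\right)^{2} - \left(-35 + \frac{7 t^{2}}{3}\right)\right)} = \frac{1}{t + \left(47 + \left(-5 + \frac{t^{2}}{3}\right)^{2} - \frac{7 t^{2}}{3}\right)} = \frac{1}{47 + t + \left(-5 + \frac{t^{2}}{3}\right)^{2} - \frac{7 t^{2}}{3}}$)
$\left(S{\left(r{\left(2 \right)},-163 \right)} + 48603\right) \left(-33575 - 41488\right) = \left(\frac{9}{648 + 2^{4} - 51 \cdot 2^{2} + 9 \cdot 2} + 48603\right) \left(-33575 - 41488\right) = \left(\frac{9}{648 + 16 - 204 + 18} + 48603\right) \left(-75063\right) = \left(\frac{9}{478} + 48603\right) \left(-75063\right) = \frac{23232243}{478} \left(-75063\right) = - \frac{1743881856309}{478}$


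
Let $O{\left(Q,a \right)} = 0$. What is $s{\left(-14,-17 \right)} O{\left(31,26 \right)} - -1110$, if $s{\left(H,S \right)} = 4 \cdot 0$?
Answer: $1110$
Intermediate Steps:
$s{\left(H,S \right)} = 0$
$s{\left(-14,-17 \right)} O{\left(31,26 \right)} - -1110 = 0 \cdot 0 - -1110 = 0 + 1110 = 1110$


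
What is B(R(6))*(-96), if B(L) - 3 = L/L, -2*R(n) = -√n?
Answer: -384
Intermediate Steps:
R(n) = √n/2 (R(n) = -(-1)*√n/2 = √n/2)
B(L) = 4 (B(L) = 3 + L/L = 3 + 1 = 4)
B(R(6))*(-96) = 4*(-96) = -384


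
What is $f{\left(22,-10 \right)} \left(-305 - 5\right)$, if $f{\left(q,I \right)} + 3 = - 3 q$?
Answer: $21390$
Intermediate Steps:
$f{\left(q,I \right)} = -3 - 3 q$
$f{\left(22,-10 \right)} \left(-305 - 5\right) = \left(-3 - 66\right) \left(-305 - 5\right) = \left(-3 - 66\right) \left(-310\right) = \left(-69\right) \left(-310\right) = 21390$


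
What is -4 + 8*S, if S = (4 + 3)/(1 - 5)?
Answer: -18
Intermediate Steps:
S = -7/4 (S = 7/(-4) = 7*(-¼) = -7/4 ≈ -1.7500)
-4 + 8*S = -4 + 8*(-7/4) = -4 - 14 = -18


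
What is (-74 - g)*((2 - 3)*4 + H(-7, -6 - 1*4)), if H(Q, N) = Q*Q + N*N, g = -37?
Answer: -5365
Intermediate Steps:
H(Q, N) = N**2 + Q**2 (H(Q, N) = Q**2 + N**2 = N**2 + Q**2)
(-74 - g)*((2 - 3)*4 + H(-7, -6 - 1*4)) = (-74 - 1*(-37))*((2 - 3)*4 + ((-6 - 1*4)**2 + (-7)**2)) = (-74 + 37)*(-1*4 + ((-6 - 4)**2 + 49)) = -37*(-4 + ((-10)**2 + 49)) = -37*(-4 + (100 + 49)) = -37*(-4 + 149) = -37*145 = -5365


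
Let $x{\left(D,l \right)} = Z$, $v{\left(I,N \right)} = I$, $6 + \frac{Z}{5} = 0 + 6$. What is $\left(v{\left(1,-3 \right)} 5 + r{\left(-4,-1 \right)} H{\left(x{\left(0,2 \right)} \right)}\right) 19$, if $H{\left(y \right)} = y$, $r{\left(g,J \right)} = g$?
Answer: $95$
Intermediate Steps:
$Z = 0$ ($Z = -30 + 5 \left(0 + 6\right) = -30 + 5 \cdot 6 = -30 + 30 = 0$)
$x{\left(D,l \right)} = 0$
$\left(v{\left(1,-3 \right)} 5 + r{\left(-4,-1 \right)} H{\left(x{\left(0,2 \right)} \right)}\right) 19 = \left(1 \cdot 5 - 0\right) 19 = \left(5 + 0\right) 19 = 5 \cdot 19 = 95$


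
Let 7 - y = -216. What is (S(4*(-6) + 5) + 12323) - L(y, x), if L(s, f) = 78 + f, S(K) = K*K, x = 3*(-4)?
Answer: 12618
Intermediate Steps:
x = -12
y = 223 (y = 7 - 1*(-216) = 7 + 216 = 223)
S(K) = K²
(S(4*(-6) + 5) + 12323) - L(y, x) = ((4*(-6) + 5)² + 12323) - (78 - 12) = ((-24 + 5)² + 12323) - 1*66 = ((-19)² + 12323) - 66 = (361 + 12323) - 66 = 12684 - 66 = 12618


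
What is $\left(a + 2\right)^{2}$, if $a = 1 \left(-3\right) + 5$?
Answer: $16$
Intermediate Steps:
$a = 2$ ($a = -3 + 5 = 2$)
$\left(a + 2\right)^{2} = \left(2 + 2\right)^{2} = 4^{2} = 16$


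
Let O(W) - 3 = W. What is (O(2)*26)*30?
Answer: 3900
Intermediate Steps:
O(W) = 3 + W
(O(2)*26)*30 = ((3 + 2)*26)*30 = (5*26)*30 = 130*30 = 3900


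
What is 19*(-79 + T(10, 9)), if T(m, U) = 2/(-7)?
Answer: -10545/7 ≈ -1506.4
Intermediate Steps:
T(m, U) = -2/7 (T(m, U) = 2*(-⅐) = -2/7)
19*(-79 + T(10, 9)) = 19*(-79 - 2/7) = 19*(-555/7) = -10545/7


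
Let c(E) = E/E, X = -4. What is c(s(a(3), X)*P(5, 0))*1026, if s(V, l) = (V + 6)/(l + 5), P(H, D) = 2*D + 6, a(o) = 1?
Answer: 1026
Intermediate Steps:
P(H, D) = 6 + 2*D
s(V, l) = (6 + V)/(5 + l)
c(E) = 1
c(s(a(3), X)*P(5, 0))*1026 = 1*1026 = 1026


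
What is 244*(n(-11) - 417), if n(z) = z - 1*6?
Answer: -105896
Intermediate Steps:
n(z) = -6 + z (n(z) = z - 6 = -6 + z)
244*(n(-11) - 417) = 244*((-6 - 11) - 417) = 244*(-17 - 417) = 244*(-434) = -105896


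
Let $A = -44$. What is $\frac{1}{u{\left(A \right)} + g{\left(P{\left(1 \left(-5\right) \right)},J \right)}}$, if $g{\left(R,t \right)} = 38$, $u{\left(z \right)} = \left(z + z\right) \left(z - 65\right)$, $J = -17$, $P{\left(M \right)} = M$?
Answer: $\frac{1}{9630} \approx 0.00010384$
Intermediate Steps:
$u{\left(z \right)} = 2 z \left(-65 + z\right)$
$\frac{1}{u{\left(A \right)} + g{\left(P{\left(1 \left(-5\right) \right)},J \right)}} = \frac{1}{2 \left(-44\right) \left(-65 - 44\right) + 38} = \frac{1}{2 \left(-44\right) \left(-109\right) + 38} = \frac{1}{9592 + 38} = \frac{1}{9630}$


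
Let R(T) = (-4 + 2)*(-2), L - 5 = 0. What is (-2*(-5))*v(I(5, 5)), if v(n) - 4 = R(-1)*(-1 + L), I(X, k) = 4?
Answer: 200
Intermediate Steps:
L = 5 (L = 5 + 0 = 5)
R(T) = 4 (R(T) = -2*(-2) = 4)
v(n) = 20 (v(n) = 4 + 4*(-1 + 5) = 4 + 4*4 = 4 + 16 = 20)
(-2*(-5))*v(I(5, 5)) = -2*(-5)*20 = 10*20 = 200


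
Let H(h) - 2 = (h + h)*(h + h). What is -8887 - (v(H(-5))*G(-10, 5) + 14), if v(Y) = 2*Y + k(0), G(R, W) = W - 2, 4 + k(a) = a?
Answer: -9501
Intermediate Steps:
k(a) = -4 + a
H(h) = 2 + 4*h**2 (H(h) = 2 + (h + h)*(h + h) = 2 + (2*h)*(2*h) = 2 + 4*h**2)
G(R, W) = -2 + W
v(Y) = -4 + 2*Y (v(Y) = 2*Y + (-4 + 0) = 2*Y - 4 = -4 + 2*Y)
-8887 - (v(H(-5))*G(-10, 5) + 14) = -8887 - ((-4 + 2*(2 + 4*(-5)**2))*(-2 + 5) + 14) = -8887 - ((-4 + 2*(2 + 4*25))*3 + 14) = -8887 - ((-4 + 2*(2 + 100))*3 + 14) = -8887 - ((-4 + 2*102)*3 + 14) = -8887 - ((-4 + 204)*3 + 14) = -8887 - (200*3 + 14) = -8887 - (600 + 14) = -8887 - 1*614 = -8887 - 614 = -9501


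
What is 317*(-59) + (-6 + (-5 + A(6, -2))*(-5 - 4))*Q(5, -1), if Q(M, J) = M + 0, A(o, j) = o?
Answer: -18778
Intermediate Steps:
Q(M, J) = M
317*(-59) + (-6 + (-5 + A(6, -2))*(-5 - 4))*Q(5, -1) = 317*(-59) + (-6 + (-5 + 6)*(-5 - 4))*5 = -18703 + (-6 + 1*(-9))*5 = -18703 + (-6 - 9)*5 = -18703 - 15*5 = -18703 - 75 = -18778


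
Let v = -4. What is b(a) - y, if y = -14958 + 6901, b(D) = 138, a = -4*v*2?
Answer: 8195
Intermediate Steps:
a = 32 (a = -4*(-4)*2 = 16*2 = 32)
y = -8057
b(a) - y = 138 - 1*(-8057) = 138 + 8057 = 8195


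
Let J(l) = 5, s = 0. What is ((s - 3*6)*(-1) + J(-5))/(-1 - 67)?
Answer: -23/68 ≈ -0.33824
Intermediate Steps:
((s - 3*6)*(-1) + J(-5))/(-1 - 67) = ((0 - 3*6)*(-1) + 5)/(-1 - 67) = ((0 - 18)*(-1) + 5)/(-68) = -(-18*(-1) + 5)/68 = -(18 + 5)/68 = -1/68*23 = -23/68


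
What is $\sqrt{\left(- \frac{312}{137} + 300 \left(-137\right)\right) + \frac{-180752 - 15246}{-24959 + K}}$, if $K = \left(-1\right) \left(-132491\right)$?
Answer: $\frac{i \sqrt{247798814593660090}}{2455314} \approx 202.74 i$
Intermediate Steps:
$K = 132491$
$\sqrt{\left(- \frac{312}{137} + 300 \left(-137\right)\right) + \frac{-180752 - 15246}{-24959 + K}} = \sqrt{\left(- \frac{312}{137} + 300 \left(-137\right)\right) + \frac{-180752 - 15246}{-24959 + 132491}} = \sqrt{\left(\left(-312\right) \frac{1}{137} - 41100\right) - \frac{195998}{107532}} = \sqrt{\left(- \frac{312}{137} - 41100\right) - \frac{97999}{53766}} = \sqrt{- \frac{5631012}{137} - \frac{97999}{53766}} = \sqrt{- \frac{302770417055}{7365942}} = \frac{i \sqrt{247798814593660090}}{2455314}$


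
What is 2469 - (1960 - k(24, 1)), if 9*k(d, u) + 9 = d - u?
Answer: 4595/9 ≈ 510.56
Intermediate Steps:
k(d, u) = -1 - u/9 + d/9 (k(d, u) = -1 + (d - u)/9 = -1 + (-u/9 + d/9) = -1 - u/9 + d/9)
2469 - (1960 - k(24, 1)) = 2469 - (1960 - (-1 - ⅑*1 + (⅑)*24)) = 2469 - (1960 - (-1 - ⅑ + 8/3)) = 2469 - (1960 - 1*14/9) = 2469 - (1960 - 14/9) = 2469 - 1*17626/9 = 2469 - 17626/9 = 4595/9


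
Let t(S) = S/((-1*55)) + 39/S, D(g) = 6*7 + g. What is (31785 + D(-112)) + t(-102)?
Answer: 59309803/1870 ≈ 31716.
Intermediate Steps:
D(g) = 42 + g
t(S) = 39/S - S/55 (t(S) = S/(-55) + 39/S = S*(-1/55) + 39/S = -S/55 + 39/S = 39/S - S/55)
(31785 + D(-112)) + t(-102) = (31785 + (42 - 112)) + (39/(-102) - 1/55*(-102)) = (31785 - 70) + (39*(-1/102) + 102/55) = 31715 + (-13/34 + 102/55) = 31715 + 2753/1870 = 59309803/1870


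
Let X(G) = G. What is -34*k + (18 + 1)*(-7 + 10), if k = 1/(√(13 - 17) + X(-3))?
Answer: 843/13 + 68*I/13 ≈ 64.846 + 5.2308*I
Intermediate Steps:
k = (-3 - 2*I)/13 (k = 1/(√(13 - 17) - 3) = 1/(√(-4) - 3) = 1/(2*I - 3) = 1/(-3 + 2*I) = (-3 - 2*I)/13 ≈ -0.23077 - 0.15385*I)
-34*k + (18 + 1)*(-7 + 10) = -34*(-3/13 - 2*I/13) + (18 + 1)*(-7 + 10) = (102/13 + 68*I/13) + 19*3 = (102/13 + 68*I/13) + 57 = 843/13 + 68*I/13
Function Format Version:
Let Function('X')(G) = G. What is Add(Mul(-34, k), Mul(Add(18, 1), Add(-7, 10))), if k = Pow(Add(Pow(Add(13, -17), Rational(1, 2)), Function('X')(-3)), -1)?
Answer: Add(Rational(843, 13), Mul(Rational(68, 13), I)) ≈ Add(64.846, Mul(5.2308, I))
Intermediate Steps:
k = Mul(Rational(1, 13), Add(-3, Mul(-2, I))) (k = Pow(Add(Pow(Add(13, -17), Rational(1, 2)), -3), -1) = Pow(Add(Pow(-4, Rational(1, 2)), -3), -1) = Pow(Add(Mul(2, I), -3), -1) = Pow(Add(-3, Mul(2, I)), -1) = Mul(Rational(1, 13), Add(-3, Mul(-2, I))) ≈ Add(-0.23077, Mul(-0.15385, I)))
Add(Mul(-34, k), Mul(Add(18, 1), Add(-7, 10))) = Add(Mul(-34, Add(Rational(-3, 13), Mul(Rational(-2, 13), I))), Mul(Add(18, 1), Add(-7, 10))) = Add(Add(Rational(102, 13), Mul(Rational(68, 13), I)), Mul(19, 3)) = Add(Add(Rational(102, 13), Mul(Rational(68, 13), I)), 57) = Add(Rational(843, 13), Mul(Rational(68, 13), I))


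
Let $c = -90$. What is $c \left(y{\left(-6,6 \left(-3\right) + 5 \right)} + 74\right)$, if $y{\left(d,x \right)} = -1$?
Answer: $-6570$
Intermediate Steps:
$c \left(y{\left(-6,6 \left(-3\right) + 5 \right)} + 74\right) = - 90 \left(-1 + 74\right) = \left(-90\right) 73 = -6570$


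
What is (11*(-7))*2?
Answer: -154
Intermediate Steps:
(11*(-7))*2 = -77*2 = -154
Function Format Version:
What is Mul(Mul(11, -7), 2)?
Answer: -154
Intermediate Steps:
Mul(Mul(11, -7), 2) = Mul(-77, 2) = -154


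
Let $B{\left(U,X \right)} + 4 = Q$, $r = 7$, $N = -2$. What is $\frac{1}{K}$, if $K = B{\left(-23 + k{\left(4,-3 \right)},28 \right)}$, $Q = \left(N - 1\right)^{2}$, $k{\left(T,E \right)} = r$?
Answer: $\frac{1}{5} \approx 0.2$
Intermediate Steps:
$k{\left(T,E \right)} = 7$
$Q = 9$ ($Q = \left(-2 - 1\right)^{2} = \left(-3\right)^{2} = 9$)
$B{\left(U,X \right)} = 5$ ($B{\left(U,X \right)} = -4 + 9 = 5$)
$K = 5$
$\frac{1}{K} = \frac{1}{5}$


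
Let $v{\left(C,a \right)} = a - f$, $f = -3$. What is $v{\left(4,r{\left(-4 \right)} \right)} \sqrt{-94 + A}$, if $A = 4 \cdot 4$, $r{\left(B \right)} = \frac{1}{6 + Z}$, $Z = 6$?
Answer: $\frac{37 i \sqrt{78}}{12} \approx 27.231 i$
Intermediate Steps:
$r{\left(B \right)} = \frac{1}{12}$ ($r{\left(B \right)} = \frac{1}{6 + 6} = \frac{1}{12}$)
$A = 16$
$v{\left(C,a \right)} = 3 + a$ ($v{\left(C,a \right)} = a - -3 = a + 3 = 3 + a$)
$v{\left(4,r{\left(-4 \right)} \right)} \sqrt{-94 + A} = \left(3 + \frac{1}{12}\right) \sqrt{-94 + 16} = \frac{37 \sqrt{-78}}{12} = \frac{37 i \sqrt{78}}{12}$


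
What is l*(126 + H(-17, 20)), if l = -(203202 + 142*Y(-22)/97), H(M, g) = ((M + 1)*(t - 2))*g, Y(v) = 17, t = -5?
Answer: -46640976928/97 ≈ -4.8083e+8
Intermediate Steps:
H(M, g) = g*(-7 - 7*M) (H(M, g) = ((M + 1)*(-5 - 2))*g = ((1 + M)*(-7))*g = (-7 - 7*M)*g = g*(-7 - 7*M))
l = -19713008/97 (l = -426/(1/(477 + 17/291)) = -426/(1/(138824/291)) = -426/291/138824 = -426*138824/291 = -19713008/97 ≈ -2.0323e+5)
l*(126 + H(-17, 20)) = -19713008*(126 - 7*20*(1 - 17))/97 = -19713008*(126 - 7*20*(-16))/97 = -19713008*(126 + 2240)/97 = -19713008/97*2366 = -46640976928/97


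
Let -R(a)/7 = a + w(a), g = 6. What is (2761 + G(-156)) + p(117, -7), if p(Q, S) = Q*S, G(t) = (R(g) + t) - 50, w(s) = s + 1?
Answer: 1645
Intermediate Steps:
w(s) = 1 + s
R(a) = -7 - 14*a (R(a) = -7*(a + (1 + a)) = -7*(1 + 2*a) = -7 - 14*a)
G(t) = -141 + t (G(t) = ((-7 - 14*6) + t) - 50 = ((-7 - 84) + t) - 50 = (-91 + t) - 50 = -141 + t)
(2761 + G(-156)) + p(117, -7) = (2761 + (-141 - 156)) + 117*(-7) = (2761 - 297) - 819 = 2464 - 819 = 1645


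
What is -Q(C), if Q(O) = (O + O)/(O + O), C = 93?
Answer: -1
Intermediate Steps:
Q(O) = 1 (Q(O) = (2*O)/((2*O)) = (2*O)*(1/(2*O)) = 1)
-Q(C) = -1*1 = -1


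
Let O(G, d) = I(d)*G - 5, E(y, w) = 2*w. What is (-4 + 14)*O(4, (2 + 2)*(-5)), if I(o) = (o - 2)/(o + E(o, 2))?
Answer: 5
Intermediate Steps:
I(o) = (-2 + o)/(4 + o) (I(o) = (o - 2)/(o + 2*2) = (-2 + o)/(o + 4) = (-2 + o)/(4 + o))
O(G, d) = -5 + G*(-2 + d)/(4 + d) (O(G, d) = ((-2 + d)/(4 + d))*G - 5 = G*(-2 + d)/(4 + d) - 5 = -5 + G*(-2 + d)/(4 + d))
(-4 + 14)*O(4, (2 + 2)*(-5)) = (-4 + 14)*((-20 - 5*(2 + 2)*(-5) + 4*(-2 + (2 + 2)*(-5)))/(4 + (2 + 2)*(-5))) = 10*((-20 - 20*(-5) + 4*(-2 + 4*(-5)))/(4 + 4*(-5))) = 10*((-20 - 5*(-20) + 4*(-2 - 20))/(4 - 20)) = 10*((-20 + 100 + 4*(-22))/(-16)) = 10*(-(-20 + 100 - 88)/16) = 10*(-1/16*(-8)) = 10*(½) = 5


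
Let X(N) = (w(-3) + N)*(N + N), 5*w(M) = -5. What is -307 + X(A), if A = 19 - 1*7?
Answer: -43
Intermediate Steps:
A = 12 (A = 19 - 7 = 12)
w(M) = -1 (w(M) = (⅕)*(-5) = -1)
X(N) = 2*N*(-1 + N) (X(N) = (-1 + N)*(N + N) = (-1 + N)*(2*N) = 2*N*(-1 + N))
-307 + X(A) = -307 + 2*12*(-1 + 12) = -307 + 2*12*11 = -307 + 264 = -43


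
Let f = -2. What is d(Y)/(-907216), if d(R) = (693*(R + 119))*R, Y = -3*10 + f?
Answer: 120582/56701 ≈ 2.1266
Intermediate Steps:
Y = -32 (Y = -3*10 - 2 = -30 - 2 = -32)
d(R) = R*(82467 + 693*R) (d(R) = (693*(119 + R))*R = (82467 + 693*R)*R = R*(82467 + 693*R))
d(Y)/(-907216) = (693*(-32)*(119 - 32))/(-907216) = (693*(-32)*87)*(-1/907216) = -1929312*(-1/907216) = 120582/56701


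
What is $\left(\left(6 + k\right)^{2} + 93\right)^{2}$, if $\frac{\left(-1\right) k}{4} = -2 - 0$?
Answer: $83521$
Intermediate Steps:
$k = 8$ ($k = - 4 \left(-2 - 0\right) = - 4 \left(-2 + 0\right) = \left(-4\right) \left(-2\right) = 8$)
$\left(\left(6 + k\right)^{2} + 93\right)^{2} = \left(\left(6 + 8\right)^{2} + 93\right)^{2} = \left(14^{2} + 93\right)^{2} = \left(196 + 93\right)^{2} = 289^{2} = 83521$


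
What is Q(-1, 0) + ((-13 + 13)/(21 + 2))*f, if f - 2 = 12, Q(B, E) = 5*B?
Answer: -5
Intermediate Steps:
f = 14 (f = 2 + 12 = 14)
Q(-1, 0) + ((-13 + 13)/(21 + 2))*f = 5*(-1) + ((-13 + 13)/(21 + 2))*14 = -5 + (0/23)*14 = -5 + (0*(1/23))*14 = -5 + 0*14 = -5 + 0 = -5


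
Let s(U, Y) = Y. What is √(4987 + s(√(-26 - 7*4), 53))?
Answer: 12*√35 ≈ 70.993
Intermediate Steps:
√(4987 + s(√(-26 - 7*4), 53)) = √(4987 + 53) = √5040 = 12*√35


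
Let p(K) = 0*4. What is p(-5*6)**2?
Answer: 0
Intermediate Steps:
p(K) = 0
p(-5*6)**2 = 0**2 = 0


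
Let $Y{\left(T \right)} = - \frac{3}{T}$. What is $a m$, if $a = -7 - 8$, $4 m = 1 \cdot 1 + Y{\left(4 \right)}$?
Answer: $- \frac{15}{16} \approx -0.9375$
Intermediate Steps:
$m = \frac{1}{16}$ ($m = \frac{1 \cdot 1 - \frac{3}{4}}{4} = \frac{1 - \frac{3}{4}}{4} = \frac{1}{4} \cdot \frac{1}{4} = \frac{1}{16} \approx 0.0625$)
$a = -15$ ($a = -7 - 8 = -15$)
$a m = \left(-15\right) \frac{1}{16} = - \frac{15}{16}$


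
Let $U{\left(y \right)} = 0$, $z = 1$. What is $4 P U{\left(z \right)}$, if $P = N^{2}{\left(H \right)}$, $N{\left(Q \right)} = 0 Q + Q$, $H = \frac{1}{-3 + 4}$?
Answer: $0$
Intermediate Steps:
$H = 1$ ($H = 1^{-1} = 1$)
$N{\left(Q \right)} = Q$ ($N{\left(Q \right)} = 0 + Q = Q$)
$P = 1$ ($P = 1^{2} = 1$)
$4 P U{\left(z \right)} = 4 \cdot 1 \cdot 0 = 4 \cdot 0 = 0$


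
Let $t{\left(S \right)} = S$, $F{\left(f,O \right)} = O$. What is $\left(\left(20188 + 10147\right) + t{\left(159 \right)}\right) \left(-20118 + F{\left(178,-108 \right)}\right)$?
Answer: $-616771644$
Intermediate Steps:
$\left(\left(20188 + 10147\right) + t{\left(159 \right)}\right) \left(-20118 + F{\left(178,-108 \right)}\right) = \left(\left(20188 + 10147\right) + 159\right) \left(-20118 - 108\right) = \left(30335 + 159\right) \left(-20226\right) = 30494 \left(-20226\right) = -616771644$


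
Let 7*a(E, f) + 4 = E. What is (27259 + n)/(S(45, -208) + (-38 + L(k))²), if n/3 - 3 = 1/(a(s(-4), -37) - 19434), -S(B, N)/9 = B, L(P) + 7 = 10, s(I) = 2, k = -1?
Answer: 3709538699/111552800 ≈ 33.254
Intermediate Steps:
L(P) = 3 (L(P) = -7 + 10 = 3)
a(E, f) = -4/7 + E/7
S(B, N) = -9*B
n = 1224339/136040 (n = 9 + 3/((-4/7 + (⅐)*2) - 19434) = 9 + 3/((-4/7 + 2/7) - 19434) = 9 + 3/(-2/7 - 19434) = 9 + 3/(-136040/7) = 9 + 3*(-7/136040) = 9 - 21/136040 = 1224339/136040 ≈ 8.9998)
(27259 + n)/(S(45, -208) + (-38 + L(k))²) = (27259 + 1224339/136040)/(-9*45 + (-38 + 3)²) = 3709538699/(136040*(-405 + (-35)²)) = 3709538699/(136040*(-405 + 1225)) = (3709538699/136040)/820 = (3709538699/136040)*(1/820) = 3709538699/111552800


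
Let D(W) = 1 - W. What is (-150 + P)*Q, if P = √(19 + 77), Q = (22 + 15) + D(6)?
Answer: -4800 + 128*√6 ≈ -4486.5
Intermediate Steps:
Q = 32 (Q = (22 + 15) + (1 - 1*6) = 37 + (1 - 6) = 37 - 5 = 32)
P = 4*√6 (P = √96 = 4*√6 ≈ 9.7980)
(-150 + P)*Q = (-150 + 4*√6)*32 = -4800 + 128*√6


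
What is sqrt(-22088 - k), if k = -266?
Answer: I*sqrt(21822) ≈ 147.72*I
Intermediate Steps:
sqrt(-22088 - k) = sqrt(-22088 - 1*(-266)) = sqrt(-22088 + 266) = sqrt(-21822) = I*sqrt(21822)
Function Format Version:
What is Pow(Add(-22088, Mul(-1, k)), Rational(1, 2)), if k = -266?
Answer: Mul(I, Pow(21822, Rational(1, 2))) ≈ Mul(147.72, I)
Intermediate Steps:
Pow(Add(-22088, Mul(-1, k)), Rational(1, 2)) = Pow(Add(-22088, Mul(-1, -266)), Rational(1, 2)) = Pow(Add(-22088, 266), Rational(1, 2)) = Pow(-21822, Rational(1, 2)) = Mul(I, Pow(21822, Rational(1, 2)))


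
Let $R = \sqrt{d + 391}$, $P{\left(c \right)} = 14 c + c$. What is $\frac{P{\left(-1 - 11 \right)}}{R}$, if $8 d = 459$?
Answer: $- \frac{360 \sqrt{7174}}{3587} \approx -8.5006$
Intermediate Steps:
$d = \frac{459}{8}$ ($d = \frac{1}{8} \cdot 459 = \frac{459}{8} \approx 57.375$)
$P{\left(c \right)} = 15 c$
$R = \frac{\sqrt{7174}}{4}$ ($R = \sqrt{\frac{459}{8} + 391} = \sqrt{\frac{3587}{8}} = \frac{\sqrt{7174}}{4} \approx 21.175$)
$\frac{P{\left(-1 - 11 \right)}}{R} = \frac{15 \left(-1 - 11\right)}{\frac{1}{4} \sqrt{7174}} = 15 \left(-12\right) \frac{2 \sqrt{7174}}{3587} = - 180 \frac{2 \sqrt{7174}}{3587} = - \frac{360 \sqrt{7174}}{3587}$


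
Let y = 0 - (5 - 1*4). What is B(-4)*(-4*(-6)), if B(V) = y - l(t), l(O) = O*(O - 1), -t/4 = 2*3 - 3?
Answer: -3768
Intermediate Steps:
t = -12 (t = -4*(2*3 - 3) = -4*(6 - 3) = -4*3 = -12)
l(O) = O*(-1 + O)
y = -1 (y = 0 - (5 - 4) = 0 - 1*1 = 0 - 1 = -1)
B(V) = -157 (B(V) = -1 - (-12)*(-1 - 12) = -1 - (-12)*(-13) = -1 - 1*156 = -1 - 156 = -157)
B(-4)*(-4*(-6)) = -(-628)*(-6) = -157*24 = -3768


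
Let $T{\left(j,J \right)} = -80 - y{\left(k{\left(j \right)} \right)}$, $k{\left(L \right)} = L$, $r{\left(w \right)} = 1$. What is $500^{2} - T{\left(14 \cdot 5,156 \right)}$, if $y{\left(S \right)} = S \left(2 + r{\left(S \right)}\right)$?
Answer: $250290$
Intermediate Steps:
$y{\left(S \right)} = 3 S$ ($y{\left(S \right)} = S \left(2 + 1\right) = S 3 = 3 S$)
$T{\left(j,J \right)} = -80 - 3 j$
$500^{2} - T{\left(14 \cdot 5,156 \right)} = 500^{2} - \left(-80 - 3 \cdot 14 \cdot 5\right) = 250000 - \left(-80 - 210\right) = 250000 - -290 = 250000 + 290 = 250290$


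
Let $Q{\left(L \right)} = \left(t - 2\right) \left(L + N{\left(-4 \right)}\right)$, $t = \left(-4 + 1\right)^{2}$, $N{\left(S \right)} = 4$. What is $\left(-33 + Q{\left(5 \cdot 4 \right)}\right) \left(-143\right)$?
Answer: $-19305$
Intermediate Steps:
$t = 9$ ($t = \left(-3\right)^{2} = 9$)
$Q{\left(L \right)} = 28 + 7 L$ ($Q{\left(L \right)} = \left(9 - 2\right) \left(L + 4\right) = 7 \left(4 + L\right) = 28 + 7 L$)
$\left(-33 + Q{\left(5 \cdot 4 \right)}\right) \left(-143\right) = \left(-33 + \left(28 + 7 \cdot 5 \cdot 4\right)\right) \left(-143\right) = \left(-33 + \left(28 + 7 \cdot 20\right)\right) \left(-143\right) = \left(-33 + \left(28 + 140\right)\right) \left(-143\right) = \left(-33 + 168\right) \left(-143\right) = 135 \left(-143\right) = -19305$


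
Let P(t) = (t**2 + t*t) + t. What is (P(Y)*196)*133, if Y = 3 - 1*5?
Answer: 156408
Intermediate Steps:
Y = -2 (Y = 3 - 5 = -2)
P(t) = t + 2*t**2 (P(t) = (t**2 + t**2) + t = 2*t**2 + t = t + 2*t**2)
(P(Y)*196)*133 = (-2*(1 + 2*(-2))*196)*133 = (-2*(1 - 4)*196)*133 = (-2*(-3)*196)*133 = (6*196)*133 = 1176*133 = 156408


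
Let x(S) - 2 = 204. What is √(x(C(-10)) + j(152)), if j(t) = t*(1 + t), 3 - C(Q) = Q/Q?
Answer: √23462 ≈ 153.17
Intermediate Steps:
C(Q) = 2 (C(Q) = 3 - Q/Q = 3 - 1*1 = 3 - 1 = 2)
x(S) = 206 (x(S) = 2 + 204 = 206)
√(x(C(-10)) + j(152)) = √(206 + 152*(1 + 152)) = √(206 + 152*153) = √(206 + 23256) = √23462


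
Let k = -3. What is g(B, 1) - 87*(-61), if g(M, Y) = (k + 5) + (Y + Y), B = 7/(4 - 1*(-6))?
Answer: 5311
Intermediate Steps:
B = 7/10 (B = 7/(4 + 6) = 7/10 ≈ 0.70000)
g(M, Y) = 2 + 2*Y (g(M, Y) = (-3 + 5) + (Y + Y) = 2 + 2*Y)
g(B, 1) - 87*(-61) = (2 + 2*1) - 87*(-61) = (2 + 2) + 5307 = 4 + 5307 = 5311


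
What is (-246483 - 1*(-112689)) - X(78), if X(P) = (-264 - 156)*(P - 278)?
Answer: -217794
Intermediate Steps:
X(P) = 116760 - 420*P (X(P) = -420*(-278 + P) = 116760 - 420*P)
(-246483 - 1*(-112689)) - X(78) = (-246483 - 1*(-112689)) - (116760 - 420*78) = (-246483 + 112689) - (116760 - 32760) = -133794 - 1*84000 = -133794 - 84000 = -217794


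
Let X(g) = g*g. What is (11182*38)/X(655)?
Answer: 424916/429025 ≈ 0.99042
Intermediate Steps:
X(g) = g²
(11182*38)/X(655) = (11182*38)/(655²) = 424916/429025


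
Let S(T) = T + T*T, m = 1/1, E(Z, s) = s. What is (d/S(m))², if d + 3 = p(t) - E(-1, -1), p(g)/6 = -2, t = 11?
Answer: 49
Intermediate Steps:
m = 1
p(g) = -12 (p(g) = 6*(-2) = -12)
S(T) = T + T²
d = -14 (d = -3 + (-12 - 1*(-1)) = -3 + (-12 + 1) = -3 - 11 = -14)
(d/S(m))² = (-14/(1 + 1))² = (-14/(1*2))² = (-14/2)² = (-14*½)² = (-7)² = 49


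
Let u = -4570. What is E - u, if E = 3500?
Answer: 8070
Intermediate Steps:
E - u = 3500 - 1*(-4570) = 3500 + 4570 = 8070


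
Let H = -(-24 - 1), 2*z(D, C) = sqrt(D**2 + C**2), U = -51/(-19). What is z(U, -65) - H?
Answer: -25 + sqrt(1527826)/38 ≈ 7.5277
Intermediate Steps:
U = 51/19 (U = -51*(-1/19) = 51/19 ≈ 2.6842)
z(D, C) = sqrt(C**2 + D**2)/2 (z(D, C) = sqrt(D**2 + C**2)/2 = sqrt(C**2 + D**2)/2)
H = 25 (H = -1*(-25) = 25)
z(U, -65) - H = sqrt((-65)**2 + (51/19)**2)/2 - 1*25 = sqrt(4225 + 2601/361)/2 - 25 = sqrt(1527826/361)/2 - 25 = (sqrt(1527826)/19)/2 - 25 = sqrt(1527826)/38 - 25 = -25 + sqrt(1527826)/38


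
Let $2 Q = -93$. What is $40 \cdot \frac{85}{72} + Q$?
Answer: $\frac{13}{18} \approx 0.72222$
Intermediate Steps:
$Q = - \frac{93}{2}$ ($Q = \frac{1}{2} \left(-93\right) = - \frac{93}{2} \approx -46.5$)
$40 \cdot \frac{85}{72} + Q = 40 \cdot \frac{85}{72} - \frac{93}{2} = \frac{425}{9} - \frac{93}{2} = \frac{13}{18}$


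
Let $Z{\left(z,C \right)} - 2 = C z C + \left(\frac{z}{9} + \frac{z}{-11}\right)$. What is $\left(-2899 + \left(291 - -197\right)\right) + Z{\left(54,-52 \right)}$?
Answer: $\frac{1579689}{11} \approx 1.4361 \cdot 10^{5}$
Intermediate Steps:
$Z{\left(z,C \right)} = 2 + \frac{2 z}{99} + z C^{2}$ ($Z{\left(z,C \right)} = 2 + \left(C z C + \left(\frac{z}{9} + \frac{z}{-11}\right)\right) = 2 + \left(z C^{2} + \left(z \frac{1}{9} + z \left(- \frac{1}{11}\right)\right)\right) = 2 + \left(z C^{2} + \left(\frac{z}{9} - \frac{z}{11}\right)\right) = 2 + \left(z C^{2} + \frac{2 z}{99}\right) = 2 + \left(\frac{2 z}{99} + z C^{2}\right) = 2 + \frac{2 z}{99} + z C^{2}$)
$\left(-2899 + \left(291 - -197\right)\right) + Z{\left(54,-52 \right)} = \left(-2899 + \left(291 - -197\right)\right) + \left(2 + \frac{2}{99} \cdot 54 + 54 \left(-52\right)^{2}\right) = \left(-2899 + \left(291 + 197\right)\right) + \left(2 + \frac{12}{11} + 54 \cdot 2704\right) = \left(-2899 + 488\right) + \left(2 + \frac{12}{11} + 146016\right) = -2411 + \frac{1606210}{11} = \frac{1579689}{11}$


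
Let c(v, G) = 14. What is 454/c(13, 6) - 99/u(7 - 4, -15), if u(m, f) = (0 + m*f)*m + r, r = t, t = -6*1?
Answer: 10900/329 ≈ 33.131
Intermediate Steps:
t = -6
r = -6
u(m, f) = -6 + f*m**2 (u(m, f) = (0 + m*f)*m - 6 = (0 + f*m)*m - 6 = (f*m)*m - 6 = f*m**2 - 6 = -6 + f*m**2)
454/c(13, 6) - 99/u(7 - 4, -15) = 454/14 - 99/(-6 - 15*(7 - 4)**2) = 454*(1/14) - 99/(-6 - 15*3**2) = 227/7 - 99/(-6 - 15*9) = 227/7 - 99/(-6 - 135) = 227/7 - 99/(-141) = 227/7 - 99*(-1/141) = 227/7 + 33/47 = 10900/329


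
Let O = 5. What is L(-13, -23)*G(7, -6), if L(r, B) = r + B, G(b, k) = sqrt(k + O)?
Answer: -36*I ≈ -36.0*I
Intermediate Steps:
G(b, k) = sqrt(5 + k) (G(b, k) = sqrt(k + 5) = sqrt(5 + k))
L(r, B) = B + r
L(-13, -23)*G(7, -6) = (-23 - 13)*sqrt(5 - 6) = -36*I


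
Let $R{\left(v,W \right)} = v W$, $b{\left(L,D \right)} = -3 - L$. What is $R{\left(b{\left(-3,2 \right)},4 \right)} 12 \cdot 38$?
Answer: $0$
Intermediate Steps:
$R{\left(v,W \right)} = W v$
$R{\left(b{\left(-3,2 \right)},4 \right)} 12 \cdot 38 = 4 \left(-3 - -3\right) 12 \cdot 38 = 4 \left(-3 + 3\right) 12 \cdot 38 = 4 \cdot 0 \cdot 12 \cdot 38 = 0 \cdot 12 \cdot 38 = 0 \cdot 38 = 0$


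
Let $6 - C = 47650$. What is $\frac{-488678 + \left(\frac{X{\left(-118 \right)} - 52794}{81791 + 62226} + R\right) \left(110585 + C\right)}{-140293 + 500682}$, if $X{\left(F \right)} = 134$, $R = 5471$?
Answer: $\frac{49518591925001}{51902142613} \approx 954.08$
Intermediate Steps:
$C = -47644$ ($C = 6 - 47650 = -47644$)
$\frac{-488678 + \left(\frac{X{\left(-118 \right)} - 52794}{81791 + 62226} + R\right) \left(110585 + C\right)}{-140293 + 500682} = \frac{-488678 + \left(\frac{134 - 52794}{81791 + 62226} + 5471\right) \left(110585 - 47644\right)}{-140293 + 500682} = \frac{-488678 + \left(- \frac{52660}{144017} + 5471\right) 62941}{360389} = \left(-488678 + \left(\left(-52660\right) \frac{1}{144017} + 5471\right) 62941\right) \frac{1}{360389} = \left(-488678 + \left(- \frac{52660}{144017} + 5471\right) 62941\right) \frac{1}{360389} = \left(-488678 + \frac{787864347}{144017} \cdot 62941\right) \frac{1}{360389} = \left(-488678 + \frac{49588969864527}{144017}\right) \frac{1}{360389} = \frac{49518591925001}{144017} \cdot \frac{1}{360389} = \frac{49518591925001}{51902142613}$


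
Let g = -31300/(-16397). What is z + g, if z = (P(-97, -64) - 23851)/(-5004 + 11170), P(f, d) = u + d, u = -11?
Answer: -99659411/50551951 ≈ -1.9714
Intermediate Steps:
P(f, d) = -11 + d
g = 31300/16397 (g = -31300*(-1/16397) = 31300/16397 ≈ 1.9089)
z = -11963/3083 (z = ((-11 - 64) - 23851)/(-5004 + 11170) = (-75 - 23851)/6166 = -23926*1/6166 = -11963/3083 ≈ -3.8803)
z + g = -11963/3083 + 31300/16397 = -99659411/50551951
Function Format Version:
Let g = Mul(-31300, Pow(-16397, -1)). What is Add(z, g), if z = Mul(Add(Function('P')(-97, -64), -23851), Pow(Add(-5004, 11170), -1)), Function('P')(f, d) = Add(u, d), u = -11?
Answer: Rational(-99659411, 50551951) ≈ -1.9714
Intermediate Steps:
Function('P')(f, d) = Add(-11, d)
g = Rational(31300, 16397) (g = Mul(-31300, Rational(-1, 16397)) = Rational(31300, 16397) ≈ 1.9089)
z = Rational(-11963, 3083) (z = Mul(Add(Add(-11, -64), -23851), Pow(Add(-5004, 11170), -1)) = Mul(Add(-75, -23851), Pow(6166, -1)) = Mul(-23926, Rational(1, 6166)) = Rational(-11963, 3083) ≈ -3.8803)
Add(z, g) = Add(Rational(-11963, 3083), Rational(31300, 16397)) = Rational(-99659411, 50551951)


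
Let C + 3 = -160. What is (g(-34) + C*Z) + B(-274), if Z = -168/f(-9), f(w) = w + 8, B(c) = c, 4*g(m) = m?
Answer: -55333/2 ≈ -27667.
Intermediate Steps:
C = -163 (C = -3 - 160 = -163)
g(m) = m/4
f(w) = 8 + w
Z = 168 (Z = -168/(8 - 9) = -168/(-1) = -168*(-1) = 168)
(g(-34) + C*Z) + B(-274) = ((¼)*(-34) - 163*168) - 274 = (-17/2 - 27384) - 274 = -54785/2 - 274 = -55333/2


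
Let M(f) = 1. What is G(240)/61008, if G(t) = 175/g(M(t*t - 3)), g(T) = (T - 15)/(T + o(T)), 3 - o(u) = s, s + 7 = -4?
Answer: -125/40672 ≈ -0.0030734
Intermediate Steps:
s = -11 (s = -7 - 4 = -11)
o(u) = 14 (o(u) = 3 - 1*(-11) = 3 + 11 = 14)
g(T) = (-15 + T)/(14 + T) (g(T) = (T - 15)/(T + 14) = (-15 + T)/(14 + T))
G(t) = -375/2 (G(t) = 175/(((-15 + 1)/(14 + 1))) = 175/((-14/15)) = 175/(((1/15)*(-14))) = 175/(-14/15) = 175*(-15/14) = -375/2)
G(240)/61008 = -375/2/61008 = -375/2*1/61008 = -125/40672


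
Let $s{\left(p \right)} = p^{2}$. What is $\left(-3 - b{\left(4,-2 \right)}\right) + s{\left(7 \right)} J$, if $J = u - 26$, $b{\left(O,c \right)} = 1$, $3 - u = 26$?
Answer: $-2405$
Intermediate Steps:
$u = -23$ ($u = 3 - 26 = -23$)
$J = -49$ ($J = -23 - 26 = -49$)
$\left(-3 - b{\left(4,-2 \right)}\right) + s{\left(7 \right)} J = \left(-3 - 1\right) + 7^{2} \left(-49\right) = \left(-3 - 1\right) + 49 \left(-49\right) = -4 - 2401 = -2405$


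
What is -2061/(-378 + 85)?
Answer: 2061/293 ≈ 7.0341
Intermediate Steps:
-2061/(-378 + 85) = -2061/(-293) = -1/293*(-2061) = 2061/293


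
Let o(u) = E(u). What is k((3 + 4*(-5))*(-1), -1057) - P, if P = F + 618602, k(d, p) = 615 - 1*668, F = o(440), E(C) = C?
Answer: -619095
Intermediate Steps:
o(u) = u
F = 440
k(d, p) = -53 (k(d, p) = 615 - 668 = -53)
P = 619042 (P = 440 + 618602 = 619042)
k((3 + 4*(-5))*(-1), -1057) - P = -53 - 1*619042 = -53 - 619042 = -619095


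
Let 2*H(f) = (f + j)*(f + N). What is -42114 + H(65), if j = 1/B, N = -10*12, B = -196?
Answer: -17209333/392 ≈ -43901.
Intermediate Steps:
N = -120
j = -1/196 (j = 1/(-196) = -1/196 ≈ -0.0051020)
H(f) = (-120 + f)*(-1/196 + f)/2 (H(f) = ((f - 1/196)*(f - 120))/2 = ((-1/196 + f)*(-120 + f))/2 = ((-120 + f)*(-1/196 + f))/2 = (-120 + f)*(-1/196 + f)/2)
-42114 + H(65) = -42114 + (15/49 + (1/2)*65**2 - 23521/392*65) = -42114 + (15/49 + (1/2)*4225 - 1528865/392) = -42114 + (15/49 + 4225/2 - 1528865/392) = -42114 - 700645/392 = -17209333/392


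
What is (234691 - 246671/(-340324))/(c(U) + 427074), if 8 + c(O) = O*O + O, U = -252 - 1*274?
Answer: 79871226555/239321281984 ≈ 0.33374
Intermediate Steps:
U = -526 (U = -252 - 274 = -526)
c(O) = -8 + O + O² (c(O) = -8 + (O*O + O) = -8 + (O² + O) = -8 + (O + O²) = -8 + O + O²)
(234691 - 246671/(-340324))/(c(U) + 427074) = (234691 - 246671/(-340324))/((-8 - 526 + (-526)²) + 427074) = (234691 - 246671*(-1/340324))/((-8 - 526 + 276676) + 427074) = (234691 + 246671/340324)/(276142 + 427074) = (79871226555/340324)/703216 = (79871226555/340324)*(1/703216) = 79871226555/239321281984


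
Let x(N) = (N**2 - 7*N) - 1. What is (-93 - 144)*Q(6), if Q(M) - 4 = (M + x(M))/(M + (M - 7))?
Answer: -4503/5 ≈ -900.60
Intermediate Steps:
x(N) = -1 + N**2 - 7*N
Q(M) = 4 + (-1 + M**2 - 6*M)/(-7 + 2*M) (Q(M) = 4 + (M + (-1 + M**2 - 7*M))/(M + (M - 7)) = 4 + (-1 + M**2 - 6*M)/(M + (-7 + M)) = 4 + (-1 + M**2 - 6*M)/(-7 + 2*M))
(-93 - 144)*Q(6) = (-93 - 144)*((-29 + 6**2 + 2*6)/(-7 + 2*6)) = -237*(-29 + 36 + 12)/(-7 + 12) = -237*19/5 = -4503/5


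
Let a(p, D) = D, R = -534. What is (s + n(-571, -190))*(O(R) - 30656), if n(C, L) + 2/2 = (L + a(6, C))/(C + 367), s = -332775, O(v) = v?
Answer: 1058675043085/102 ≈ 1.0379e+10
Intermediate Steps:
n(C, L) = -1 + (C + L)/(367 + C) (n(C, L) = -1 + (L + C)/(C + 367) = -1 + (C + L)/(367 + C))
(s + n(-571, -190))*(O(R) - 30656) = (-332775 + (-367 - 190)/(367 - 571))*(-534 - 30656) = (-332775 - 557/(-204))*(-31190) = (-332775 - 1/204*(-557))*(-31190) = (-332775 + 557/204)*(-31190) = -67885543/204*(-31190) = 1058675043085/102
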